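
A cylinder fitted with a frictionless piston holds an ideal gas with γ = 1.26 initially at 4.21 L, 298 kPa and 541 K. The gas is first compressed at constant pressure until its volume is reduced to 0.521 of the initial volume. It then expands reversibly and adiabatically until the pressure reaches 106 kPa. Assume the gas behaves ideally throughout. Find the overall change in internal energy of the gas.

-2790 J

n = P₁V₁/(RT₁) = 298×4.21/(8.314×541) = 0.279 mol.
Step 1 — Isobaric: P stays 298 kPa; V/T = const ⇒ T₂ = 282 K, V₂ = 2.19 L.
W = PΔV = 298×(2.19−4.21) kPa·L = -601 J.
ΔU = nCvΔT = 0.279×32.0×(282−541) = -2310 J.
Q = ΔU + W = nCpΔT = -2910 J.
State after step 1: P = 298 kPa, V = 2.19 L, T = 282 K.
Step 2 — Adiabatic: T₂/T₁ = (P₂/P₁)^((γ−1)/γ) ⇒ T₂ = 282×(0.356)^0.206 = 228 K; V₂ = 4.98 L.
ΔU = nCvΔT = 0.279×32.0×(228−282) = -483 J.
Q = 0 for an adiabatic process, so W = −ΔU = 483 J.
Net over both steps: W = -118 J, Q = -2910 J, ΔU = -2790 J.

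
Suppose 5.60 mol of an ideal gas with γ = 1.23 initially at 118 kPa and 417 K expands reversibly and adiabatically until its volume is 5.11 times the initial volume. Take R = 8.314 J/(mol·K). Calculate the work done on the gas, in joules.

V₁ = nRT₁/P₁ = 5.60×8.314×417/118 = 165 L.
Adiabatic: TV^(γ−1) = const ⇒ T₂ = 417×(0.196)^0.230 = 287 K; PV^γ = const ⇒ P₂ = 15.9 kPa.
ΔU = nCvΔT = 5.60×36.1×(287−417) = -26400 J.
Q = 0 for an adiabatic process, so W = −ΔU = 26400 J.
Work done on the gas = −W_by = -26400 J.

-26400 J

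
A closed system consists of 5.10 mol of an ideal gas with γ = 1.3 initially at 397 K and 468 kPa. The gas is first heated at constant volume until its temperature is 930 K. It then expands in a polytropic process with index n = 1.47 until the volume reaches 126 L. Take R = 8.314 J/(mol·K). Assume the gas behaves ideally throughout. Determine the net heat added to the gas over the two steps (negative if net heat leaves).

54200 J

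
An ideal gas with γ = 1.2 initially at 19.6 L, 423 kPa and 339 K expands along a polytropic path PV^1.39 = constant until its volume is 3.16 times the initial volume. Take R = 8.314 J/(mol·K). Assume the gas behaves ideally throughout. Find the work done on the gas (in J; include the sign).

n = P₁V₁/(RT₁) = 423×19.6/(8.314×339) = 2.94 mol.
Polytropic n=1.39: T₂ = T₁(V₁/V₂)^(n−1) = 339×(0.316)^0.39 = 216 K; P₂ = P₁(V₁/V₂)^n = 85.5 kPa.
W = (P₁V₁−P₂V₂)/(n−1) = (423×19.6−85.5×61.9)/0.39 = 7690 J.
Work done on the gas = −W_by = -7690 J.

-7690 J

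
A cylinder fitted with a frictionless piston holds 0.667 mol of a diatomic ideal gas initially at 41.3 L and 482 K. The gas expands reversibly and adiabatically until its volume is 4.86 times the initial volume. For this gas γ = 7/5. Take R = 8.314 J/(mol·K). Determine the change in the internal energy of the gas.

P₁ = nRT₁/V₁ = 0.667×8.314×482/41.3 = 64.7 kPa.
Adiabatic: TV^(γ−1) = const ⇒ T₂ = 482×(0.206)^0.400 = 256 K; PV^γ = const ⇒ P₂ = 7.08 kPa.
For an ideal gas ΔU = nCvΔT with Cv = (5/2)R = 20.8 J/(mol·K).
ΔU = 0.667×20.8×(256−482) = -3130 J.

-3130 J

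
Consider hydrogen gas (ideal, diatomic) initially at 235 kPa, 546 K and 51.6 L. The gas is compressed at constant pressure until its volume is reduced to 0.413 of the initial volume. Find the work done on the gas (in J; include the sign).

7120 J

n = P₁V₁/(RT₁) = 235×51.6/(8.314×546) = 2.67 mol.
Isobaric: P stays 235 kPa; V/T = const ⇒ T₂ = 225 K, V₂ = 21.3 L.
W = PΔV = 235×(21.3−51.6) kPa·L = -7120 J.
Work done on the gas = −W_by = 7120 J.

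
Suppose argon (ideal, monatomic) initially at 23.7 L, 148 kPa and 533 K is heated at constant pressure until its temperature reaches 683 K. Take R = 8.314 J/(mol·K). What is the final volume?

Isobaric: P stays 148 kPa; V/T = const ⇒ T₂ = 683 K, V₂ = 30.4 L.

30.4 L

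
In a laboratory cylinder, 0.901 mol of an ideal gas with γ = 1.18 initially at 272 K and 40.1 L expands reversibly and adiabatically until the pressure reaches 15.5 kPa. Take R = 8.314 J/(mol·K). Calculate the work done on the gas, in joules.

-1880 J

P₁ = nRT₁/V₁ = 0.901×8.314×272/40.1 = 50.8 kPa.
Adiabatic: T₂/T₁ = (P₂/P₁)^((γ−1)/γ) ⇒ T₂ = 272×(0.305)^0.153 = 227 K; V₂ = 110 L.
ΔU = nCvΔT = 0.901×46.2×(227−272) = -1880 J.
Q = 0 for an adiabatic process, so W = −ΔU = 1880 J.
Work done on the gas = −W_by = -1880 J.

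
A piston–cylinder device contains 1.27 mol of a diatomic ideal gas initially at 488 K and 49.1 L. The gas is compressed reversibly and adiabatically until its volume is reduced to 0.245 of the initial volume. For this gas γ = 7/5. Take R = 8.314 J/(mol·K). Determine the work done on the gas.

P₁ = nRT₁/V₁ = 1.27×8.314×488/49.1 = 105 kPa.
Adiabatic: TV^(γ−1) = const ⇒ T₂ = 488×(4.08)^0.400 = 857 K; PV^γ = const ⇒ P₂ = 752 kPa.
ΔU = nCvΔT = 1.27×20.8×(857−488) = 9730 J.
Q = 0 for an adiabatic process, so W = −ΔU = -9730 J.
Work done on the gas = −W_by = 9730 J.

9730 J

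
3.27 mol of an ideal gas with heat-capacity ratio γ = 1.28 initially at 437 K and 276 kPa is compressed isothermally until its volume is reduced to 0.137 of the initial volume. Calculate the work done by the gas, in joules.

-23600 J

V₁ = nRT₁/P₁ = 3.27×8.314×437/276 = 43.0 L.
Isothermal: T stays 437 K; PV = const ⇒ V₂ = 5.90 L, P₂ = 2010 kPa.
W = nRT ln(V₂/V₁) = 3.27×8.314×437×ln(0.137) = -23600 J.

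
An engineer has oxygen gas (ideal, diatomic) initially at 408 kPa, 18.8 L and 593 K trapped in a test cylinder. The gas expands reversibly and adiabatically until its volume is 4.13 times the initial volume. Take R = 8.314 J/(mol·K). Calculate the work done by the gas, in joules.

8300 J

n = P₁V₁/(RT₁) = 408×18.8/(8.314×593) = 1.56 mol.
Adiabatic: TV^(γ−1) = const ⇒ T₂ = 593×(0.242)^0.400 = 336 K; PV^γ = const ⇒ P₂ = 56.0 kPa.
ΔU = nCvΔT = 1.56×20.8×(336−593) = -8300 J.
Q = 0 for an adiabatic process, so W = −ΔU = 8300 J.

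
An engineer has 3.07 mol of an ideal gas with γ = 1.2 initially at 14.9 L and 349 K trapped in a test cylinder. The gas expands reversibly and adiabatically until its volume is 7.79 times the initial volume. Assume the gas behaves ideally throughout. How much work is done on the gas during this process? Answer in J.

-15000 J

P₁ = nRT₁/V₁ = 3.07×8.314×349/14.9 = 598 kPa.
Adiabatic: TV^(γ−1) = const ⇒ T₂ = 349×(0.128)^0.200 = 231 K; PV^γ = const ⇒ P₂ = 50.9 kPa.
ΔU = nCvΔT = 3.07×41.6×(231−349) = -15000 J.
Q = 0 for an adiabatic process, so W = −ΔU = 15000 J.
Work done on the gas = −W_by = -15000 J.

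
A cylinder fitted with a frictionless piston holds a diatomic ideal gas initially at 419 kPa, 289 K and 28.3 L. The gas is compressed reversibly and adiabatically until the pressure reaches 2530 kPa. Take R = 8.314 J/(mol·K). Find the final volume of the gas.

7.83 L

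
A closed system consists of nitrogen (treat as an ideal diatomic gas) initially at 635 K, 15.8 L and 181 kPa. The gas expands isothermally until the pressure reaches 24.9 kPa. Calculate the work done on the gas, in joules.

-5670 J

n = P₁V₁/(RT₁) = 181×15.8/(8.314×635) = 0.542 mol.
Isothermal: T stays 635 K; PV = const ⇒ V₂ = 115 L, P₂ = 24.9 kPa.
W = nRT ln(V₂/V₁) = 0.542×8.314×635×ln(7.27) = 5670 J.
Work done on the gas = −W_by = -5670 J.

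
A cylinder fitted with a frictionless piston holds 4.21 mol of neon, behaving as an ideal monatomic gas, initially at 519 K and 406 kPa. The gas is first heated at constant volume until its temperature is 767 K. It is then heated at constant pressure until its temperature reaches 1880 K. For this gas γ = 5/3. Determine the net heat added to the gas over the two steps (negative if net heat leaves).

V₁ = nRT₁/P₁ = 4.21×8.314×519/406 = 44.7 L.
Step 1 — Isochoric: V stays 44.7 L; P/T = const ⇒ T₂ = 767 K, P₂ = 600 kPa.
W = 0 (no volume change).
ΔU = nCvΔT = 4.21×12.5×(767−519) = 13000 J.
Q = ΔU = 13000 J.
State after step 1: P = 600 kPa, V = 44.7 L, T = 767 K.
Step 2 — Isobaric: P stays 600 kPa; V/T = const ⇒ T₂ = 1880 K, V₂ = 110 L.
W = PΔV = 600×(110−44.7) kPa·L = 39000 J.
ΔU = nCvΔT = 4.21×12.5×(1880−767) = 58400 J.
Q = ΔU + W = nCpΔT = 97400 J.
Net over both steps: W = 39000 J, Q = 110000 J, ΔU = 71500 J.

110000 J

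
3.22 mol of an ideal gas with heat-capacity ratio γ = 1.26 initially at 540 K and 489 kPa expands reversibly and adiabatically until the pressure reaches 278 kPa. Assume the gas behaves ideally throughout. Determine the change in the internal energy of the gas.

-6120 J

V₁ = nRT₁/P₁ = 3.22×8.314×540/489 = 29.6 L.
Adiabatic: T₂/T₁ = (P₂/P₁)^((γ−1)/γ) ⇒ T₂ = 540×(0.569)^0.206 = 481 K; V₂ = 46.3 L.
For an ideal gas ΔU = nCvΔT with Cv = R/(γ−1) = 32.0 J/(mol·K).
ΔU = 3.22×32.0×(481−540) = -6120 J.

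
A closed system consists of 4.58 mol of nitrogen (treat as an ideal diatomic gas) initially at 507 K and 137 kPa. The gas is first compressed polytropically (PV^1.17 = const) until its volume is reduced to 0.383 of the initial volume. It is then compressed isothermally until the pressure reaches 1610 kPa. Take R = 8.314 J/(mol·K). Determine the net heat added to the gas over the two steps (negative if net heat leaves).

-42100 J

V₁ = nRT₁/P₁ = 4.58×8.314×507/137 = 141 L.
Step 1 — Polytropic n=1.17: T₂ = T₁(V₁/V₂)^(n−1) = 507×(2.61)^0.17 = 597 K; P₂ = P₁(V₁/V₂)^n = 421 kPa.
W = (P₁V₁−P₂V₂)/(n−1) = (137×141−421×54.0)/0.17 = -20100 J.
ΔU = nCvΔT = 4.58×20.8×(597−507) = 8550 J.
Q = ΔU + W = -11600 J.
State after step 1: P = 421 kPa, V = 54.0 L, T = 597 K.
Step 2 — Isothermal: T stays 597 K; PV = const ⇒ V₂ = 14.1 L, P₂ = 1610 kPa.
ΔU = 0 (ideal gas, T constant).
W = nRT ln(V₂/V₁) = 4.58×8.314×597×ln(0.262) = -30500 J.
Q = ΔU + W = -30500 J.
Net over both steps: W = -50600 J, Q = -42100 J, ΔU = 8550 J.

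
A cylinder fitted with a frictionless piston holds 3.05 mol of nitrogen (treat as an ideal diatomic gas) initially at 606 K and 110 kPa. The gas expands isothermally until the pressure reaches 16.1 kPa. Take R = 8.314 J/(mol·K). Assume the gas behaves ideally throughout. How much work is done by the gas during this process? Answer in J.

29500 J

V₁ = nRT₁/P₁ = 3.05×8.314×606/110 = 140 L.
Isothermal: T stays 606 K; PV = const ⇒ V₂ = 954 L, P₂ = 16.1 kPa.
W = nRT ln(V₂/V₁) = 3.05×8.314×606×ln(6.83) = 29500 J.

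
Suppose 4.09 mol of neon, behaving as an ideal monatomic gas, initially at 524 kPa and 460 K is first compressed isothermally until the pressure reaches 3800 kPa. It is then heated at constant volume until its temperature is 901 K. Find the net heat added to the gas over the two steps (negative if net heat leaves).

V₁ = nRT₁/P₁ = 4.09×8.314×460/524 = 29.9 L.
Step 1 — Isothermal: T stays 460 K; PV = const ⇒ V₂ = 4.12 L, P₂ = 3800 kPa.
ΔU = 0 (ideal gas, T constant).
W = nRT ln(V₂/V₁) = 4.09×8.314×460×ln(0.138) = -31000 J.
Q = ΔU + W = -31000 J.
State after step 1: P = 3800 kPa, V = 4.12 L, T = 460 K.
Step 2 — Isochoric: V stays 4.12 L; P/T = const ⇒ T₂ = 901 K, P₂ = 7440 kPa.
W = 0 (no volume change).
ΔU = nCvΔT = 4.09×12.5×(901−460) = 22500 J.
Q = ΔU = 22500 J.
Net over both steps: W = -31000 J, Q = -8500 J, ΔU = 22500 J.

-8500 J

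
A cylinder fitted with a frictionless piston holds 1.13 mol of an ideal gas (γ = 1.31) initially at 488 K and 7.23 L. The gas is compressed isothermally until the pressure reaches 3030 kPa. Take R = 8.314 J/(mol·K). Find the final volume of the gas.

P₁ = nRT₁/V₁ = 1.13×8.314×488/7.23 = 634 kPa.
Isothermal: T stays 488 K; PV = const ⇒ V₂ = 1.51 L, P₂ = 3030 kPa.

1.51 L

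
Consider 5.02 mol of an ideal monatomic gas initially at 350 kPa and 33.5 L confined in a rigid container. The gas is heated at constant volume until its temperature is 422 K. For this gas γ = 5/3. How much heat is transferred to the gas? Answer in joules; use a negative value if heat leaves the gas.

8830 J

T₁ = P₁V₁/(nR) = 350×33.5/(5.02×8.314) = 281 K.
Isochoric: V stays 33.5 L; P/T = const ⇒ T₂ = 422 K, P₂ = 526 kPa.
W = 0 (no volume change).
ΔU = nCvΔT = 5.02×12.5×(422−281) = 8830 J.
Q = ΔU = 8830 J.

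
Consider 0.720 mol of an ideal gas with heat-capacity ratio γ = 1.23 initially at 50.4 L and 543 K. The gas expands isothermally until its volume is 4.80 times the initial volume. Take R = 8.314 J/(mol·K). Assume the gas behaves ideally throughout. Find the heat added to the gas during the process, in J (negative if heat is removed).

5100 J

P₁ = nRT₁/V₁ = 0.720×8.314×543/50.4 = 64.5 kPa.
Isothermal: T stays 543 K; PV = const ⇒ V₂ = 242 L, P₂ = 13.4 kPa.
ΔU = 0 (ideal gas, T constant).
W = nRT ln(V₂/V₁) = 0.720×8.314×543×ln(4.80) = 5100 J.
Q = ΔU + W = 5100 J.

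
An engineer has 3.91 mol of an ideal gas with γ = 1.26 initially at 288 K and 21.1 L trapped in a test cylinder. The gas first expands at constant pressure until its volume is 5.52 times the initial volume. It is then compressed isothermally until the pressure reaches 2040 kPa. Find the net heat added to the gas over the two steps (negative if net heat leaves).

P₁ = nRT₁/V₁ = 3.91×8.314×288/21.1 = 444 kPa.
Step 1 — Isobaric: P stays 444 kPa; V/T = const ⇒ T₂ = 1590 K, V₂ = 116 L.
W = PΔV = 444×(116−21.1) kPa·L = 42300 J.
ΔU = nCvΔT = 3.91×32.0×(1590−288) = 163000 J.
Q = ΔU + W = nCpΔT = 205000 J.
State after step 1: P = 444 kPa, V = 116 L, T = 1590 K.
Step 2 — Isothermal: T stays 1590 K; PV = const ⇒ V₂ = 25.3 L, P₂ = 2040 kPa.
ΔU = 0 (ideal gas, T constant).
W = nRT ln(V₂/V₁) = 3.91×8.314×1590×ln(0.218) = -78800 J.
Q = ΔU + W = -78800 J.
Net over both steps: W = -36500 J, Q = 126000 J, ΔU = 163000 J.

126000 J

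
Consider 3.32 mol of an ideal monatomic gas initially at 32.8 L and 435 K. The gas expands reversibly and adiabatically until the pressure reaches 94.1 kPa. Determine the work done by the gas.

7550 J

P₁ = nRT₁/V₁ = 3.32×8.314×435/32.8 = 366 kPa.
Adiabatic: T₂/T₁ = (P₂/P₁)^((γ−1)/γ) ⇒ T₂ = 435×(0.257)^0.400 = 253 K; V₂ = 74.1 L.
ΔU = nCvΔT = 3.32×12.5×(253−435) = -7550 J.
Q = 0 for an adiabatic process, so W = −ΔU = 7550 J.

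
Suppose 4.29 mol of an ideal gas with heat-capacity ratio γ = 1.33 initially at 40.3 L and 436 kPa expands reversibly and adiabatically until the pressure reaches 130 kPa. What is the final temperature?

365 K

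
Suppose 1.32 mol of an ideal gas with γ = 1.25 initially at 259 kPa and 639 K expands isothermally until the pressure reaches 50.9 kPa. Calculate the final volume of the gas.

138 L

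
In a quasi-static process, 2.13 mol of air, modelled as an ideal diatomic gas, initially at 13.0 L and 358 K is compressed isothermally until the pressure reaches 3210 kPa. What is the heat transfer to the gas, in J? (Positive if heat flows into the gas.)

-11900 J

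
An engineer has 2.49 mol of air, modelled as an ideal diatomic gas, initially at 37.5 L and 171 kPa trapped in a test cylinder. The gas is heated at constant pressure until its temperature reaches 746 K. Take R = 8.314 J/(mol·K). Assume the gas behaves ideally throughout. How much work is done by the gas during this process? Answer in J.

9030 J

T₁ = P₁V₁/(nR) = 171×37.5/(2.49×8.314) = 310 K.
Isobaric: P stays 171 kPa; V/T = const ⇒ T₂ = 746 K, V₂ = 90.3 L.
W = PΔV = 171×(90.3−37.5) kPa·L = 9030 J.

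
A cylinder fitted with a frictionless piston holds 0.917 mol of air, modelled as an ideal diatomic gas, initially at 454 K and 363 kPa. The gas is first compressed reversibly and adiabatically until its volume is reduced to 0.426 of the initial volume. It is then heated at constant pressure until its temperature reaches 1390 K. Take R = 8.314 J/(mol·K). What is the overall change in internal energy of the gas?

V₁ = nRT₁/P₁ = 0.917×8.314×454/363 = 9.54 L.
Step 1 — Adiabatic: TV^(γ−1) = const ⇒ T₂ = 454×(2.35)^0.400 = 639 K; PV^γ = const ⇒ P₂ = 1200 kPa.
ΔU = nCvΔT = 0.917×20.8×(639−454) = 3520 J.
Q = 0 for an adiabatic process, so W = −ΔU = -3520 J.
State after step 1: P = 1200 kPa, V = 4.06 L, T = 639 K.
Step 2 — Isobaric: P stays 1200 kPa; V/T = const ⇒ T₂ = 1390 K, V₂ = 8.84 L.
W = PΔV = 1200×(8.84−4.06) kPa·L = 5730 J.
ΔU = nCvΔT = 0.917×20.8×(1390−639) = 14300 J.
Q = ΔU + W = nCpΔT = 20000 J.
Net over both steps: W = 2210 J, Q = 20000 J, ΔU = 17800 J.

17800 J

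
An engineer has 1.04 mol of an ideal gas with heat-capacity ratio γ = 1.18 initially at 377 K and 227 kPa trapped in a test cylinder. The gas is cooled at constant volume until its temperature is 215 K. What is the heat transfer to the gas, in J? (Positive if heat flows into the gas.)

-7780 J

V₁ = nRT₁/P₁ = 1.04×8.314×377/227 = 14.4 L.
Isochoric: V stays 14.4 L; P/T = const ⇒ T₂ = 215 K, P₂ = 129 kPa.
W = 0 (no volume change).
ΔU = nCvΔT = 1.04×46.2×(215−377) = -7780 J.
Q = ΔU = -7780 J.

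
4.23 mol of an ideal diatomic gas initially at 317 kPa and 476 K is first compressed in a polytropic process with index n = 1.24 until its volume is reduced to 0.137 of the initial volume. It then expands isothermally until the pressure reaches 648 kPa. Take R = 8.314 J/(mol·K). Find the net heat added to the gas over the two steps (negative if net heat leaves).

30100 J

V₁ = nRT₁/P₁ = 4.23×8.314×476/317 = 52.8 L.
Step 1 — Polytropic n=1.24: T₂ = T₁(V₁/V₂)^(n−1) = 476×(7.30)^0.24 = 767 K; P₂ = P₁(V₁/V₂)^n = 3730 kPa.
W = (P₁V₁−P₂V₂)/(n−1) = (317×52.8−3730×7.23)/0.24 = -42600 J.
ΔU = nCvΔT = 4.23×20.8×(767−476) = 25600 J.
Q = ΔU + W = -17100 J.
State after step 1: P = 3730 kPa, V = 7.23 L, T = 767 K.
Step 2 — Isothermal: T stays 767 K; PV = const ⇒ V₂ = 41.6 L, P₂ = 648 kPa.
ΔU = 0 (ideal gas, T constant).
W = nRT ln(V₂/V₁) = 4.23×8.314×767×ln(5.75) = 47200 J.
Q = ΔU + W = 47200 J.
Net over both steps: W = 4560 J, Q = 30100 J, ΔU = 25600 J.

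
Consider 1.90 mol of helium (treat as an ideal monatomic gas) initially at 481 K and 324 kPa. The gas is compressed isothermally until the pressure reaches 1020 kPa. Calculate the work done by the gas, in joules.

-8710 J

V₁ = nRT₁/P₁ = 1.90×8.314×481/324 = 23.5 L.
Isothermal: T stays 481 K; PV = const ⇒ V₂ = 7.45 L, P₂ = 1020 kPa.
W = nRT ln(V₂/V₁) = 1.90×8.314×481×ln(0.318) = -8710 J.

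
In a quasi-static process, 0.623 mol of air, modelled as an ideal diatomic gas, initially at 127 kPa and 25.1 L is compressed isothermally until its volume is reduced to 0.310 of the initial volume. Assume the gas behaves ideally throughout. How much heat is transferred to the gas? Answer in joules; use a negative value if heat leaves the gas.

-3730 J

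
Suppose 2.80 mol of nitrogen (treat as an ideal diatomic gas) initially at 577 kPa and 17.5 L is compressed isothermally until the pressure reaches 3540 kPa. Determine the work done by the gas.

T₁ = P₁V₁/(nR) = 577×17.5/(2.80×8.314) = 434 K.
Isothermal: T stays 434 K; PV = const ⇒ V₂ = 2.85 L, P₂ = 3540 kPa.
W = nRT ln(V₂/V₁) = 2.80×8.314×434×ln(0.163) = -18300 J.

-18300 J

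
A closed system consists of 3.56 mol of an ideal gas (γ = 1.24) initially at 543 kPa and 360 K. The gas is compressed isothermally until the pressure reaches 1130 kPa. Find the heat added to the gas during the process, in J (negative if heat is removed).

V₁ = nRT₁/P₁ = 3.56×8.314×360/543 = 19.6 L.
Isothermal: T stays 360 K; PV = const ⇒ V₂ = 9.43 L, P₂ = 1130 kPa.
ΔU = 0 (ideal gas, T constant).
W = nRT ln(V₂/V₁) = 3.56×8.314×360×ln(0.481) = -7810 J.
Q = ΔU + W = -7810 J.

-7810 J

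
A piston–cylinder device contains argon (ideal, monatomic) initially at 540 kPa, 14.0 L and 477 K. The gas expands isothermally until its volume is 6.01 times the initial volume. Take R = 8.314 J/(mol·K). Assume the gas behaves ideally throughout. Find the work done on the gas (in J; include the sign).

n = P₁V₁/(RT₁) = 540×14.0/(8.314×477) = 1.91 mol.
Isothermal: T stays 477 K; PV = const ⇒ V₂ = 84.1 L, P₂ = 89.9 kPa.
W = nRT ln(V₂/V₁) = 1.91×8.314×477×ln(6.01) = 13600 J.
Work done on the gas = −W_by = -13600 J.

-13600 J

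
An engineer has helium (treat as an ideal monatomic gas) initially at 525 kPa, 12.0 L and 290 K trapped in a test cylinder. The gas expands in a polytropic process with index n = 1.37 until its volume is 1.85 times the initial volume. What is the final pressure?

226 kPa

Polytropic n=1.37: T₂ = T₁(V₁/V₂)^(n−1) = 290×(0.541)^0.37 = 231 K; P₂ = P₁(V₁/V₂)^n = 226 kPa.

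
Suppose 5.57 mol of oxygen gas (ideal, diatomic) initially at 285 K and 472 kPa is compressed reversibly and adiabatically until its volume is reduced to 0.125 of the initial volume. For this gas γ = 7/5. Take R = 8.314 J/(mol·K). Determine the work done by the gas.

V₁ = nRT₁/P₁ = 5.57×8.314×285/472 = 28.0 L.
Adiabatic: TV^(γ−1) = const ⇒ T₂ = 285×(8.00)^0.400 = 655 K; PV^γ = const ⇒ P₂ = 8670 kPa.
ΔU = nCvΔT = 5.57×20.8×(655−285) = 42800 J.
Q = 0 for an adiabatic process, so W = −ΔU = -42800 J.

-42800 J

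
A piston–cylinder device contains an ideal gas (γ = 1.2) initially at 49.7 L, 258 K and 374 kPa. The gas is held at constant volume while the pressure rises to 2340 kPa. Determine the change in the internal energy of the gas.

489000 J

n = P₁V₁/(RT₁) = 374×49.7/(8.314×258) = 8.67 mol.
Isochoric: V stays 49.7 L; P/T = const ⇒ T₂ = 1610 K, P₂ = 2340 kPa.
For an ideal gas ΔU = nCvΔT with Cv = R/(γ−1) = 41.6 J/(mol·K).
ΔU = 8.67×41.6×(1610−258) = 489000 J.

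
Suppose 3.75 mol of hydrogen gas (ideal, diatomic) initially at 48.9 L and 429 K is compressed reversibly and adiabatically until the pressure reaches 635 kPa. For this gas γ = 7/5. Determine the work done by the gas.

P₁ = nRT₁/V₁ = 3.75×8.314×429/48.9 = 274 kPa.
Adiabatic: T₂/T₁ = (P₂/P₁)^((γ−1)/γ) ⇒ T₂ = 429×(2.32)^0.286 = 546 K; V₂ = 26.8 L.
ΔU = nCvΔT = 3.75×20.8×(546−429) = 9100 J.
Q = 0 for an adiabatic process, so W = −ΔU = -9100 J.

-9100 J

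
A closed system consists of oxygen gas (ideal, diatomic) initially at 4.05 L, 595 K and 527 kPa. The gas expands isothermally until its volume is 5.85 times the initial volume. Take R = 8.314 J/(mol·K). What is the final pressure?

90.1 kPa

Isothermal: T stays 595 K; PV = const ⇒ V₂ = 23.7 L, P₂ = 90.1 kPa.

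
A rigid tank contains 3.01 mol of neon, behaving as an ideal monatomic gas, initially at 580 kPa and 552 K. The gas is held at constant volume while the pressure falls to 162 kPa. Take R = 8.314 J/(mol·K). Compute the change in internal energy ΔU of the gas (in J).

V₁ = nRT₁/P₁ = 3.01×8.314×552/580 = 23.8 L.
Isochoric: V stays 23.8 L; P/T = const ⇒ T₂ = 154 K, P₂ = 162 kPa.
For an ideal gas ΔU = nCvΔT with Cv = (3/2)R = 12.5 J/(mol·K).
ΔU = 3.01×12.5×(154−552) = -14900 J.

-14900 J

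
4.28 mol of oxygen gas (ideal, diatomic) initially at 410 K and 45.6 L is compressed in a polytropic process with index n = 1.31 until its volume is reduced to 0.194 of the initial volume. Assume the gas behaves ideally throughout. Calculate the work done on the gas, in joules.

P₁ = nRT₁/V₁ = 4.28×8.314×410/45.6 = 320 kPa.
Polytropic n=1.31: T₂ = T₁(V₁/V₂)^(n−1) = 410×(5.15)^0.31 = 682 K; P₂ = P₁(V₁/V₂)^n = 2740 kPa.
W = (P₁V₁−P₂V₂)/(n−1) = (320×45.6−2740×8.85)/0.31 = -31200 J.
Work done on the gas = −W_by = 31200 J.

31200 J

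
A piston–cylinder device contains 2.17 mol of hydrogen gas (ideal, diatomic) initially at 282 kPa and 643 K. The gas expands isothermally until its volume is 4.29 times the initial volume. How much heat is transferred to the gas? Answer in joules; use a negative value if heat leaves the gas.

V₁ = nRT₁/P₁ = 2.17×8.314×643/282 = 41.1 L.
Isothermal: T stays 643 K; PV = const ⇒ V₂ = 176 L, P₂ = 65.7 kPa.
ΔU = 0 (ideal gas, T constant).
W = nRT ln(V₂/V₁) = 2.17×8.314×643×ln(4.29) = 16900 J.
Q = ΔU + W = 16900 J.

16900 J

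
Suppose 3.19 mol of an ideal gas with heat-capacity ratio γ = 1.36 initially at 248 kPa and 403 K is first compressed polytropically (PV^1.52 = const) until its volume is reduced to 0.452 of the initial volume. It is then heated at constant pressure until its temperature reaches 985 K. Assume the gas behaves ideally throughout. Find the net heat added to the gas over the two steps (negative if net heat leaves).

42300 J

V₁ = nRT₁/P₁ = 3.19×8.314×403/248 = 43.1 L.
Step 1 — Polytropic n=1.52: T₂ = T₁(V₁/V₂)^(n−1) = 403×(2.21)^0.52 = 609 K; P₂ = P₁(V₁/V₂)^n = 829 kPa.
W = (P₁V₁−P₂V₂)/(n−1) = (248×43.1−829×19.5)/0.52 = -10500 J.
ΔU = nCvΔT = 3.19×23.1×(609−403) = 15200 J.
Q = ΔU + W = 4670 J.
State after step 1: P = 829 kPa, V = 19.5 L, T = 609 K.
Step 2 — Isobaric: P stays 829 kPa; V/T = const ⇒ T₂ = 985 K, V₂ = 31.5 L.
W = PΔV = 829×(31.5−19.5) kPa·L = 9970 J.
ΔU = nCvΔT = 3.19×23.1×(985−609) = 27700 J.
Q = ΔU + W = nCpΔT = 37700 J.
Net over both steps: W = -536 J, Q = 42300 J, ΔU = 42900 J.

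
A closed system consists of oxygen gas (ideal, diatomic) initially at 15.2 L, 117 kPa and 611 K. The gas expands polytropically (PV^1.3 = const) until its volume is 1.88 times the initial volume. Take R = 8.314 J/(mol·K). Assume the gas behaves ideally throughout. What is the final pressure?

Polytropic n=1.3: T₂ = T₁(V₁/V₂)^(n−1) = 611×(0.532)^0.30 = 506 K; P₂ = P₁(V₁/V₂)^n = 51.5 kPa.

51.5 kPa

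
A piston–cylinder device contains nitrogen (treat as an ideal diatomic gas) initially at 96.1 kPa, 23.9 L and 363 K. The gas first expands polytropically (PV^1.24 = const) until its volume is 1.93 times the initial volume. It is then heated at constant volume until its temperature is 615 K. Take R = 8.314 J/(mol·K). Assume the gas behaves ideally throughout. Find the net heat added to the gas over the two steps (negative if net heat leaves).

5380 J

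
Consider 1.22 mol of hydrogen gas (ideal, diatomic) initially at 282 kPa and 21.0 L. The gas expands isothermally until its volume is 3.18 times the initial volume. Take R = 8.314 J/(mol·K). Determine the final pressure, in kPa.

88.7 kPa

T₁ = P₁V₁/(nR) = 282×21.0/(1.22×8.314) = 584 K.
Isothermal: T stays 584 K; PV = const ⇒ V₂ = 66.8 L, P₂ = 88.7 kPa.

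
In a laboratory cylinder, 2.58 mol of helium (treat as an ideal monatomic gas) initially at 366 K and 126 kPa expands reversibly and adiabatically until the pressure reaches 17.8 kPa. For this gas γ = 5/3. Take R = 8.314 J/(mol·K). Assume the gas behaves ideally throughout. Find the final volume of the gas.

202 L

V₁ = nRT₁/P₁ = 2.58×8.314×366/126 = 62.3 L.
Adiabatic: T₂/T₁ = (P₂/P₁)^((γ−1)/γ) ⇒ T₂ = 366×(0.141)^0.400 = 167 K; V₂ = 202 L.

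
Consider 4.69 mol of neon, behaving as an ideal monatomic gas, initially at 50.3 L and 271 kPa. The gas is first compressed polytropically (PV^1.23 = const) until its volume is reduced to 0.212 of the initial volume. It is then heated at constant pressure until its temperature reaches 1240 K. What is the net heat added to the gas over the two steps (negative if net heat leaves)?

55500 J

T₁ = P₁V₁/(nR) = 271×50.3/(4.69×8.314) = 350 K.
Step 1 — Polytropic n=1.23: T₂ = T₁(V₁/V₂)^(n−1) = 350×(4.72)^0.23 = 499 K; P₂ = P₁(V₁/V₂)^n = 1830 kPa.
W = (P₁V₁−P₂V₂)/(n−1) = (271×50.3−1830×10.7)/0.23 = -25400 J.
ΔU = nCvΔT = 4.69×12.5×(499−350) = 8770 J.
Q = ΔU + W = -16600 J.
State after step 1: P = 1830 kPa, V = 10.7 L, T = 499 K.
Step 2 — Isobaric: P stays 1830 kPa; V/T = const ⇒ T₂ = 1240 K, V₂ = 26.5 L.
W = PΔV = 1830×(26.5−10.7) kPa·L = 28900 J.
ΔU = nCvΔT = 4.69×12.5×(1240−499) = 43300 J.
Q = ΔU + W = nCpΔT = 72200 J.
Net over both steps: W = 3470 J, Q = 55500 J, ΔU = 52100 J.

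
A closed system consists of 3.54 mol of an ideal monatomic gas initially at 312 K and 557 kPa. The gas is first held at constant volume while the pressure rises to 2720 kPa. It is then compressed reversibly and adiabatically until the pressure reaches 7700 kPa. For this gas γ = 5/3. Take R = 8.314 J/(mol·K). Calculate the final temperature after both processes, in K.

2310 K

V₁ = nRT₁/P₁ = 3.54×8.314×312/557 = 16.5 L.
Step 1 — Isochoric: V stays 16.5 L; P/T = const ⇒ T₂ = 1520 K, P₂ = 2720 kPa.
W = 0 (no volume change).
ΔU = nCvΔT = 3.54×12.5×(1520−312) = 53500 J.
Q = ΔU = 53500 J.
State after step 1: P = 2720 kPa, V = 16.5 L, T = 1520 K.
Step 2 — Adiabatic: T₂/T₁ = (P₂/P₁)^((γ−1)/γ) ⇒ T₂ = 1520×(2.83)^0.400 = 2310 K; V₂ = 8.83 L.
ΔU = nCvΔT = 3.54×12.5×(2310−1520) = 34700 J.
Q = 0 for an adiabatic process, so W = −ΔU = -34700 J.
Net over both steps: W = -34700 J, Q = 53500 J, ΔU = 88200 J.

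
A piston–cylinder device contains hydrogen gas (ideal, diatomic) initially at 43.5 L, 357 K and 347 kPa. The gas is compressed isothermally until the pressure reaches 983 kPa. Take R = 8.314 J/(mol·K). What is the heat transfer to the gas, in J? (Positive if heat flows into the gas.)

n = P₁V₁/(RT₁) = 347×43.5/(8.314×357) = 5.09 mol.
Isothermal: T stays 357 K; PV = const ⇒ V₂ = 15.4 L, P₂ = 983 kPa.
ΔU = 0 (ideal gas, T constant).
W = nRT ln(V₂/V₁) = 5.09×8.314×357×ln(0.353) = -15700 J.
Q = ΔU + W = -15700 J.

-15700 J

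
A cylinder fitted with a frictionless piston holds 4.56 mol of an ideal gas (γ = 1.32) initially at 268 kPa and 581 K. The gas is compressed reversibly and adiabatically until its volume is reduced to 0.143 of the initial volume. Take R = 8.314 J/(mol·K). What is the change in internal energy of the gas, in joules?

59400 J

V₁ = nRT₁/P₁ = 4.56×8.314×581/268 = 82.2 L.
Adiabatic: TV^(γ−1) = const ⇒ T₂ = 581×(6.99)^0.320 = 1080 K; PV^γ = const ⇒ P₂ = 3490 kPa.
For an ideal gas ΔU = nCvΔT with Cv = R/(γ−1) = 26.0 J/(mol·K).
ΔU = 4.56×26.0×(1080−581) = 59400 J.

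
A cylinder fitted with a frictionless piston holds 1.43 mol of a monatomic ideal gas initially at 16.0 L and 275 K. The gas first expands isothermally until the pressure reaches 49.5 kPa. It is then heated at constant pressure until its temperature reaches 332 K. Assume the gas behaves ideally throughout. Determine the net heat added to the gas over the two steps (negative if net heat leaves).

6330 J

P₁ = nRT₁/V₁ = 1.43×8.314×275/16.0 = 204 kPa.
Step 1 — Isothermal: T stays 275 K; PV = const ⇒ V₂ = 66.1 L, P₂ = 49.5 kPa.
ΔU = 0 (ideal gas, T constant).
W = nRT ln(V₂/V₁) = 1.43×8.314×275×ln(4.13) = 4640 J.
Q = ΔU + W = 4640 J.
State after step 1: P = 49.5 kPa, V = 66.1 L, T = 275 K.
Step 2 — Isobaric: P stays 49.5 kPa; V/T = const ⇒ T₂ = 332 K, V₂ = 79.7 L.
W = PΔV = 49.5×(79.7−66.1) kPa·L = 678 J.
ΔU = nCvΔT = 1.43×12.5×(332−275) = 1020 J.
Q = ΔU + W = nCpΔT = 1690 J.
Net over both steps: W = 5310 J, Q = 6330 J, ΔU = 1020 J.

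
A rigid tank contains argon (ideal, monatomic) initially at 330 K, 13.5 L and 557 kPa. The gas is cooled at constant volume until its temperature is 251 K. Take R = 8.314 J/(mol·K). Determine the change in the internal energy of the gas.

-2700 J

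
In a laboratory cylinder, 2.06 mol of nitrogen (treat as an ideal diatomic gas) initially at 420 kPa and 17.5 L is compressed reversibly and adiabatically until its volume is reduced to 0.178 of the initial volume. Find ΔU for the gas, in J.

T₁ = P₁V₁/(nR) = 420×17.5/(2.06×8.314) = 429 K.
Adiabatic: TV^(γ−1) = const ⇒ T₂ = 429×(5.62)^0.400 = 856 K; PV^γ = const ⇒ P₂ = 4710 kPa.
For an ideal gas ΔU = nCvΔT with Cv = (5/2)R = 20.8 J/(mol·K).
ΔU = 2.06×20.8×(856−429) = 18300 J.

18300 J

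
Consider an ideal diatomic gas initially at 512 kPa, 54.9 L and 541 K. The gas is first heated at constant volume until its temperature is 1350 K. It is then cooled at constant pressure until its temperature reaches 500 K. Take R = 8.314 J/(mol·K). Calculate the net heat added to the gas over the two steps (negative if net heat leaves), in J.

n = P₁V₁/(RT₁) = 512×54.9/(8.314×541) = 6.25 mol.
Step 1 — Isochoric: V stays 54.9 L; P/T = const ⇒ T₂ = 1350 K, P₂ = 1280 kPa.
W = 0 (no volume change).
ΔU = nCvΔT = 6.25×20.8×(1350−541) = 105000 J.
Q = ΔU = 105000 J.
State after step 1: P = 1280 kPa, V = 54.9 L, T = 1350 K.
Step 2 — Isobaric: P stays 1280 kPa; V/T = const ⇒ T₂ = 500 K, V₂ = 20.3 L.
W = PΔV = 1280×(20.3−54.9) kPa·L = -44200 J.
ΔU = nCvΔT = 6.25×20.8×(500−1350) = -110000 J.
Q = ΔU + W = nCpΔT = -155000 J.
Net over both steps: W = -44200 J, Q = -49500 J, ΔU = -5330 J.

-49500 J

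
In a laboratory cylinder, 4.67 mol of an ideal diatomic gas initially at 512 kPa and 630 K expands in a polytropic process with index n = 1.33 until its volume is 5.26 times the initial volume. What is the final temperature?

364 K

V₁ = nRT₁/P₁ = 4.67×8.314×630/512 = 47.8 L.
Polytropic n=1.33: T₂ = T₁(V₁/V₂)^(n−1) = 630×(0.190)^0.33 = 364 K; P₂ = P₁(V₁/V₂)^n = 56.3 kPa.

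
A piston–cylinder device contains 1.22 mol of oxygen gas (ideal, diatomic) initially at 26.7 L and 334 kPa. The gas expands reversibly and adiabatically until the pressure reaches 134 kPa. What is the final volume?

51.3 L

T₁ = P₁V₁/(nR) = 334×26.7/(1.22×8.314) = 879 K.
Adiabatic: T₂/T₁ = (P₂/P₁)^((γ−1)/γ) ⇒ T₂ = 879×(0.401)^0.286 = 677 K; V₂ = 51.3 L.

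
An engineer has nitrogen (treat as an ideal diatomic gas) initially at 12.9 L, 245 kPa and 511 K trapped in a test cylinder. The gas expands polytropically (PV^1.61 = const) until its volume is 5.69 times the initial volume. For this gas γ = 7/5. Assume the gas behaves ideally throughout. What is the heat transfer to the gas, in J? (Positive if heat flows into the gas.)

-1780 J

n = P₁V₁/(RT₁) = 245×12.9/(8.314×511) = 0.744 mol.
Polytropic n=1.61: T₂ = T₁(V₁/V₂)^(n−1) = 511×(0.176)^0.61 = 177 K; P₂ = P₁(V₁/V₂)^n = 14.9 kPa.
W = (P₁V₁−P₂V₂)/(n−1) = (245×12.9−14.9×73.4)/0.61 = 3390 J.
ΔU = nCvΔT = 0.744×20.8×(177−511) = -5170 J.
Q = ΔU + W = -1780 J.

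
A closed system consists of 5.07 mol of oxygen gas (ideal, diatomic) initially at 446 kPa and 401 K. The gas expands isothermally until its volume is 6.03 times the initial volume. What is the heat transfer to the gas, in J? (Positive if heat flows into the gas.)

V₁ = nRT₁/P₁ = 5.07×8.314×401/446 = 37.9 L.
Isothermal: T stays 401 K; PV = const ⇒ V₂ = 229 L, P₂ = 74.0 kPa.
ΔU = 0 (ideal gas, T constant).
W = nRT ln(V₂/V₁) = 5.07×8.314×401×ln(6.03) = 30400 J.
Q = ΔU + W = 30400 J.

30400 J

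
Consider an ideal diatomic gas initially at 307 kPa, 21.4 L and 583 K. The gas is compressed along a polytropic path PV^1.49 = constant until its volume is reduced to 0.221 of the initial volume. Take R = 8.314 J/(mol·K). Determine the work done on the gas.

14700 J

n = P₁V₁/(RT₁) = 307×21.4/(8.314×583) = 1.36 mol.
Polytropic n=1.49: T₂ = T₁(V₁/V₂)^(n−1) = 583×(4.52)^0.49 = 1220 K; P₂ = P₁(V₁/V₂)^n = 2910 kPa.
W = (P₁V₁−P₂V₂)/(n−1) = (307×21.4−2910×4.73)/0.49 = -14700 J.
Work done on the gas = −W_by = 14700 J.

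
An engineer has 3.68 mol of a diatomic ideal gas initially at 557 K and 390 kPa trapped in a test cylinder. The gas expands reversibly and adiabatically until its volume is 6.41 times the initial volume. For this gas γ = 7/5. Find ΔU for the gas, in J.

V₁ = nRT₁/P₁ = 3.68×8.314×557/390 = 43.7 L.
Adiabatic: TV^(γ−1) = const ⇒ T₂ = 557×(0.156)^0.400 = 265 K; PV^γ = const ⇒ P₂ = 28.9 kPa.
For an ideal gas ΔU = nCvΔT with Cv = (5/2)R = 20.8 J/(mol·K).
ΔU = 3.68×20.8×(265−557) = -22300 J.

-22300 J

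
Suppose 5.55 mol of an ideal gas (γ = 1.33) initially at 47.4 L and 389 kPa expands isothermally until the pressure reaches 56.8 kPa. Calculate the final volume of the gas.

325 L

T₁ = P₁V₁/(nR) = 389×47.4/(5.55×8.314) = 400 K.
Isothermal: T stays 400 K; PV = const ⇒ V₂ = 325 L, P₂ = 56.8 kPa.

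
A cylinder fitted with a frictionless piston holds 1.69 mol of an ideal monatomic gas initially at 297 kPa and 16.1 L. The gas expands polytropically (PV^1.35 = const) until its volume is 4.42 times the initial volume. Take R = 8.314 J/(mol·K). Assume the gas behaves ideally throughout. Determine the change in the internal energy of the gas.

-2910 J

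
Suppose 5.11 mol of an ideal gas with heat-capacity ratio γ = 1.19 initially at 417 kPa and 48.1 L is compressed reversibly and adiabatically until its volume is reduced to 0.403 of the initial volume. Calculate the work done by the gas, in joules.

-19900 J

T₁ = P₁V₁/(nR) = 417×48.1/(5.11×8.314) = 472 K.
Adiabatic: TV^(γ−1) = const ⇒ T₂ = 472×(2.48)^0.190 = 561 K; PV^γ = const ⇒ P₂ = 1230 kPa.
ΔU = nCvΔT = 5.11×43.8×(561−472) = 19900 J.
Q = 0 for an adiabatic process, so W = −ΔU = -19900 J.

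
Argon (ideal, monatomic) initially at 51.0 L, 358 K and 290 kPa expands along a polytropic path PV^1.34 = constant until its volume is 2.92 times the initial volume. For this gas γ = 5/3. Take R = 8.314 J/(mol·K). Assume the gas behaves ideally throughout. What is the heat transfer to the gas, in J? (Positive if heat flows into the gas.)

n = P₁V₁/(RT₁) = 290×51.0/(8.314×358) = 4.97 mol.
Polytropic n=1.34: T₂ = T₁(V₁/V₂)^(n−1) = 358×(0.342)^0.34 = 249 K; P₂ = P₁(V₁/V₂)^n = 69.0 kPa.
W = (P₁V₁−P₂V₂)/(n−1) = (290×51.0−69.0×149)/0.34 = 13300 J.
ΔU = nCvΔT = 4.97×12.5×(249−358) = -6770 J.
Q = ΔU + W = 6510 J.

6510 J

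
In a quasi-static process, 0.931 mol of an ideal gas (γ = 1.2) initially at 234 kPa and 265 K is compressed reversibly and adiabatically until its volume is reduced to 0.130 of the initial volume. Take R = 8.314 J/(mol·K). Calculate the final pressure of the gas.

2710 kPa

V₁ = nRT₁/P₁ = 0.931×8.314×265/234 = 8.77 L.
Adiabatic: TV^(γ−1) = const ⇒ T₂ = 265×(7.69)^0.200 = 399 K; PV^γ = const ⇒ P₂ = 2710 kPa.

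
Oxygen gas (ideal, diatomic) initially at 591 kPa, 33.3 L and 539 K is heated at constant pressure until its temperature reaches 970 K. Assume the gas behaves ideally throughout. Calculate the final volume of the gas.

59.9 L

Isobaric: P stays 591 kPa; V/T = const ⇒ T₂ = 970 K, V₂ = 59.9 L.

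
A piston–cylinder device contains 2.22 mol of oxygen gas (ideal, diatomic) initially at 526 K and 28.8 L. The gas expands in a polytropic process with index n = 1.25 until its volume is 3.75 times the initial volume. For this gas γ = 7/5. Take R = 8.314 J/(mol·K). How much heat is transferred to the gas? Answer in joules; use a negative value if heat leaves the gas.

4100 J

P₁ = nRT₁/V₁ = 2.22×8.314×526/28.8 = 337 kPa.
Polytropic n=1.25: T₂ = T₁(V₁/V₂)^(n−1) = 526×(0.267)^0.25 = 378 K; P₂ = P₁(V₁/V₂)^n = 64.6 kPa.
W = (P₁V₁−P₂V₂)/(n−1) = (337×28.8−64.6×108)/0.25 = 10900 J.
ΔU = nCvΔT = 2.22×20.8×(378−526) = -6830 J.
Q = ΔU + W = 4100 J.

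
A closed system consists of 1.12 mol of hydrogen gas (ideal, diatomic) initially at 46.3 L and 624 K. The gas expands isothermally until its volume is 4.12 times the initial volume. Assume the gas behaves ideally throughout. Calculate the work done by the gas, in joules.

P₁ = nRT₁/V₁ = 1.12×8.314×624/46.3 = 125 kPa.
Isothermal: T stays 624 K; PV = const ⇒ V₂ = 191 L, P₂ = 30.5 kPa.
W = nRT ln(V₂/V₁) = 1.12×8.314×624×ln(4.12) = 8230 J.

8230 J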